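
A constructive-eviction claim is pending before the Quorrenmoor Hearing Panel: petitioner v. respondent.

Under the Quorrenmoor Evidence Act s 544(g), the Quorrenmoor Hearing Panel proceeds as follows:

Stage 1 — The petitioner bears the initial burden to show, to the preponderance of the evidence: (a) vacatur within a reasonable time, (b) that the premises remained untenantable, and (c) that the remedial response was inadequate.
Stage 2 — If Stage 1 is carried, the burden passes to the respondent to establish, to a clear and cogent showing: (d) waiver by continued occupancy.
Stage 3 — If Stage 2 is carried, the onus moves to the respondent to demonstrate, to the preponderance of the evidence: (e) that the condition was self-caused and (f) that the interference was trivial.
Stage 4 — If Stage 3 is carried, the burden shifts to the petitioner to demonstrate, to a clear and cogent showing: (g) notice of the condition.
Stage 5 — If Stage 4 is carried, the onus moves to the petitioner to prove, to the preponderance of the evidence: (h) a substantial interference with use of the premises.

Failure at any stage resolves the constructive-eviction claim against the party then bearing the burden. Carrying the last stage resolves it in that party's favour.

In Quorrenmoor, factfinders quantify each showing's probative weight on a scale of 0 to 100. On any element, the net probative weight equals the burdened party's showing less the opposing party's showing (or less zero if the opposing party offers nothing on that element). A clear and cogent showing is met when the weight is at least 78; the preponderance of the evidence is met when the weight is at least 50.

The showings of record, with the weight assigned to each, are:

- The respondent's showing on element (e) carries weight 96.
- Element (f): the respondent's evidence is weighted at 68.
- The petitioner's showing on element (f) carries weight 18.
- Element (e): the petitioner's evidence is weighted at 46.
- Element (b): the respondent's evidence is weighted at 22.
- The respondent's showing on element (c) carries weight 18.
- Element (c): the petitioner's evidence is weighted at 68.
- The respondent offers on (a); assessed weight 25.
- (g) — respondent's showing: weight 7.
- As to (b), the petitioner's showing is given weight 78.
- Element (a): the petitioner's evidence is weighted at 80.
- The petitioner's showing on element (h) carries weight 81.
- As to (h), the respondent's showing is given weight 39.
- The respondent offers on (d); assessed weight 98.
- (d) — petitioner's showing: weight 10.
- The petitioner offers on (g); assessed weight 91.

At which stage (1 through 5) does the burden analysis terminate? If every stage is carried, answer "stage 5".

stage 5

Stage 1 — burden on petitioner; standard: the preponderance of the evidence (weight is at least 50).
    (a): 80 − 25 = 55 ≥ 50 [met]
    (b): 78 − 22 = 56 ≥ 50 [met]
    (c): 68 − 18 = 50 ≥ 50 [met]
  All elements met. The burden passes to the respondent.
Stage 2 — burden on respondent; standard: a clear and cogent showing (weight is at least 78).
    (d): 98 − 10 = 88 ≥ 78 [met]
  All elements met. The respondent retains the burden for Stage 3.
Stage 3 — burden on respondent; standard: the preponderance of the evidence (weight is at least 50).
    (e): 96 − 46 = 50 ≥ 50 [met]
    (f): 68 − 18 = 50 ≥ 50 [met]
  The respondent carries Stage 3; the petitioner now bears the burden.
Stage 4 — burden on petitioner; standard: a clear and cogent showing (weight is at least 78).
    (g): 91 − 7 = 84 ≥ 78 [met]
  All elements met. The petitioner retains the burden for Stage 5.
Stage 5 — burden on petitioner; standard: the preponderance of the evidence (weight is at least 50).
    (h): 81 − 39 = 42 < 50 [not met]
  The petitioner does not carry Stage 5.
The analysis ends at Stage 5; the respondent prevails.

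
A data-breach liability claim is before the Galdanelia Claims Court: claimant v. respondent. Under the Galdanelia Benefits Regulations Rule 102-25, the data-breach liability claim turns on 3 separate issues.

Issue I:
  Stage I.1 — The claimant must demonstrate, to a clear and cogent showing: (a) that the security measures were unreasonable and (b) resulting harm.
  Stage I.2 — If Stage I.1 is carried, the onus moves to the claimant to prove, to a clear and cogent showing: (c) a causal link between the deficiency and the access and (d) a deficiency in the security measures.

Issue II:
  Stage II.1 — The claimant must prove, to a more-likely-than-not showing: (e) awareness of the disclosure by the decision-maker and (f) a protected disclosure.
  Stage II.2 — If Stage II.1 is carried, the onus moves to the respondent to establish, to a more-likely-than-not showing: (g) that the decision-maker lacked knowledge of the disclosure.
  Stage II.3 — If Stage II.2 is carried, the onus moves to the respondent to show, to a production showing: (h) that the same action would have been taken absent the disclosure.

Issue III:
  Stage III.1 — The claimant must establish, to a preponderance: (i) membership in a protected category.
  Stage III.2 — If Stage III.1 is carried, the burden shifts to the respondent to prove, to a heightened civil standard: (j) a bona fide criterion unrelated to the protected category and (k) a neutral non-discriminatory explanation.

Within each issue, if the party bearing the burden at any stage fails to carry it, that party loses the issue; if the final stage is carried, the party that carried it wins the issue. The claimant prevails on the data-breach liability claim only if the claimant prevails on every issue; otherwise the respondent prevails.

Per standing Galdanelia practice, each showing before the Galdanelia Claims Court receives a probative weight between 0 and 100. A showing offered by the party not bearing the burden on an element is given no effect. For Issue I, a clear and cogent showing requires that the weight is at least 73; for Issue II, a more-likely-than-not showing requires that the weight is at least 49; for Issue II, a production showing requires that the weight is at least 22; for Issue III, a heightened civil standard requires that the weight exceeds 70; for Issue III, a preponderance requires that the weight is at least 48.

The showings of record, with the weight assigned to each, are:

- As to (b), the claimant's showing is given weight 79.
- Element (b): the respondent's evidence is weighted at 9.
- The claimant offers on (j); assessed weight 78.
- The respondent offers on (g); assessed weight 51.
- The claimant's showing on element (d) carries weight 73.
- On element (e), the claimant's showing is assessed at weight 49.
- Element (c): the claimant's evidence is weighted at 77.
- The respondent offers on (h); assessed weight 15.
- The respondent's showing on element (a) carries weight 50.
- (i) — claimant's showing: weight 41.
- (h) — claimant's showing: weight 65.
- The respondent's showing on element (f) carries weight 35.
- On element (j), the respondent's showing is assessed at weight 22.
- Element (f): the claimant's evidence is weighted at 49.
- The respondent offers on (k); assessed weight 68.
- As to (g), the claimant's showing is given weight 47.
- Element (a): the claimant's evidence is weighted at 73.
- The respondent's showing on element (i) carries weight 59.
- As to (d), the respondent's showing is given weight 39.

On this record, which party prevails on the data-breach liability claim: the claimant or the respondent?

— Issue I —
Stage I.1 (claimant, a clear and cogent showing, weight is at least 73): (a) 73 (respondent's 50 disregarded) ≥ 73 — meets; (b) 79 (respondent's 9 disregarded) ≥ 73 — meets.
  Stage I.1 carried; the burden remains with the claimant.
Stage I.2 (claimant, a clear and cogent showing, weight is at least 73): (c) 77 ≥ 73 — meets; (d) 73 (respondent's 39 disregarded) ≥ 73 — meets.
  All elements met at the final stage.
Every stage carried; the claimant prevails on this issue.
— Issue II —
Stage II.1 — burden on claimant; standard: a more-likely-than-not showing (weight is at least 49).
    (e): 49 ≥ 49 [met]
    (f): 49 (respondent's 35 disregarded) ≥ 49 [met]
  Stage II.1 is satisfied; the onus moves to the respondent.
Stage II.2 — burden on respondent; standard: a more-likely-than-not showing (weight is at least 49).
    (g): 51 (claimant's 47 disregarded) ≥ 49 [met]
  Stage II.2 carried; the burden remains with the respondent.
Stage II.3 — burden on respondent; standard: a production showing (weight is at least 22).
    (h): 15 (claimant's 65 disregarded) < 22 [not met]
  Stage II.3 not carried; the respondent fails its burden.
The claimant prevails on this issue.
— Issue III —
Stage III.1 (claimant, a preponderance, weight is at least 48): (i) 41 (respondent's 59 disregarded) < 48 — fails.
  Stage III.1 not carried; the claimant fails its burden.
So the respondent prevails on this issue.
Per-issue: Issue I → claimant; Issue II → claimant; Issue III → respondent. The claimant must prevail on every issue; overall, the respondent prevails.

respondent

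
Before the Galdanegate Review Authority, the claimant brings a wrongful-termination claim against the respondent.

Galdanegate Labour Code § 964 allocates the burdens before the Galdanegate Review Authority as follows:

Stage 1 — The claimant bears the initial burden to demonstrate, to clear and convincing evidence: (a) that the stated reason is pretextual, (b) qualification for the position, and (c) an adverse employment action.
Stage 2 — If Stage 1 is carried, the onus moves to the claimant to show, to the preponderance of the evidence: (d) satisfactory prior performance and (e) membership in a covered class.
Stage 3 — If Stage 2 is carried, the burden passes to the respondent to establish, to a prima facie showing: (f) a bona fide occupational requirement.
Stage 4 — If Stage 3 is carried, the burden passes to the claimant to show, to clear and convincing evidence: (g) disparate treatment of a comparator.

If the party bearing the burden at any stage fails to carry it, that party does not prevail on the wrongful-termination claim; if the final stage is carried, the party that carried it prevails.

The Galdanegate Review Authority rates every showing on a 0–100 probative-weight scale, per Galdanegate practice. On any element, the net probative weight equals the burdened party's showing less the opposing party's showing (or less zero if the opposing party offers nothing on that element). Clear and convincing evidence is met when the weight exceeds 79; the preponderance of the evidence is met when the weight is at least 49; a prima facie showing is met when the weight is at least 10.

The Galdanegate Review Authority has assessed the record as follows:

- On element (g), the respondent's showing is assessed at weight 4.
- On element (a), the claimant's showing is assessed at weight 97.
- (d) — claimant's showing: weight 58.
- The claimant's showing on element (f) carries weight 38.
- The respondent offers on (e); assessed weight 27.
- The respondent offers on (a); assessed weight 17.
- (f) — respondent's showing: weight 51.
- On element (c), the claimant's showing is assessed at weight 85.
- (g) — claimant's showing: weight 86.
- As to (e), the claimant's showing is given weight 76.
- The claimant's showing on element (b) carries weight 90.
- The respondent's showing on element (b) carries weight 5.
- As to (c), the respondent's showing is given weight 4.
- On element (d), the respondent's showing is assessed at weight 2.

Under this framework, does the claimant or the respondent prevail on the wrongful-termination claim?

claimant

At Stage 1 the claimant must meet clear and convincing evidence (weight exceeds 79): on (a) the weight is 97 less the opposing 17 gives net 80, which does exceed 79, so (a) meets the standard; on (b) the weight is 90 less the opposing 5 gives net 85, which does exceed 79, so (b) meets the standard; on (c) the weight is 85 less the opposing 4 gives net 81, > 79, so (c) meets the standard.
  All elements met. The claimant retains the burden for Stage 2.
At Stage 2 the claimant must meet the preponderance of the evidence (weight is at least 49): on (d) the weight is 58 less the opposing 2 gives net 56, which does reach 49, so (d) meets the standard; on (e) the weight is 76 less the opposing 27 gives net 49, ≥ 49, so (e) meets the standard.
  All elements met. The burden passes to the respondent.
At Stage 3 the respondent must meet a prima facie showing (weight is at least 10): on (f) the weight is 51 less the opposing 38 gives net 13, which does reach 10, so (f) meets the standard.
  Stage 3 is satisfied; the onus moves to the claimant.
At Stage 4 the claimant must meet clear and convincing evidence (weight exceeds 79): on (g) the weight is 86 less the opposing 4 gives net 82, > 79, so (g) meets the standard.
  Stage 4 carried; the final stage is satisfied.
All stages carried — the claimant prevails.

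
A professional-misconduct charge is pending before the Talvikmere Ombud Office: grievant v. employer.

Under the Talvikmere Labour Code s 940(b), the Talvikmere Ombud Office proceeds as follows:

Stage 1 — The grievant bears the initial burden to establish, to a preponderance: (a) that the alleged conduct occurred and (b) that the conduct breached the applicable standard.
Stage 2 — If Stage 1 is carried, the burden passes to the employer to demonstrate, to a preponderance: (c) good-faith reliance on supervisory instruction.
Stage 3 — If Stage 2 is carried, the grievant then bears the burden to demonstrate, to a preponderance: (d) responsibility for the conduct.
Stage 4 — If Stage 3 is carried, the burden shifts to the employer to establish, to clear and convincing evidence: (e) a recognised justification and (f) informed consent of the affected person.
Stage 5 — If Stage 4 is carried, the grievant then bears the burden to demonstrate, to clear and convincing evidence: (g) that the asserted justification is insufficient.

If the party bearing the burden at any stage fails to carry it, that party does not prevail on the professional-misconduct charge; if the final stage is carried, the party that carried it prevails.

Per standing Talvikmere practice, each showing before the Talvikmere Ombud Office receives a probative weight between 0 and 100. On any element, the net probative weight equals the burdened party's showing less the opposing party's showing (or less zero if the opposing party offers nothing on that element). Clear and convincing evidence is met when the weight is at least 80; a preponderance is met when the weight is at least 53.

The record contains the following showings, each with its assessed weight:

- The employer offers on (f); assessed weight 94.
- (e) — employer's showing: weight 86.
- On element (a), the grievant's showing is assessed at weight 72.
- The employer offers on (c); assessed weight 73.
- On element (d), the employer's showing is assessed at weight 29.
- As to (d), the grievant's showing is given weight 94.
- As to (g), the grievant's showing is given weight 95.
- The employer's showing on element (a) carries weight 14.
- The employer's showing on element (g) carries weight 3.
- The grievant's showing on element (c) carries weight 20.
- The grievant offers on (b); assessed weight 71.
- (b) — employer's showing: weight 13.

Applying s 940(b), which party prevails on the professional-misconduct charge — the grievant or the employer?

grievant

At Stage 1 the grievant must meet a preponderance (weight is at least 53): on (a) the weight is 72 less the opposing 14 gives net 58, which does reach 53, so (a) meets the standard; on (b) the weight is 71 less the opposing 13 gives net 58, which does reach 53, so (b) meets the standard.
  Stage 1 carried; the burden shifts to the employer.
At Stage 2 the employer must meet a preponderance (weight is at least 53): on (c) the weight is 73 less the opposing 20 gives net 53, ≥ 53, so (c) meets the standard.
  Stage 2 carried; the burden shifts to the grievant.
At Stage 3 the grievant must meet a preponderance (weight is at least 53): on (d) the weight is 94 less the opposing 29 gives net 65, which does reach 53, so (d) meets the standard.
  All elements met. The burden passes to the employer.
At Stage 4 the employer must meet clear and convincing evidence (weight is at least 80): on (e) the weight is 86, which does reach 80, so (e) meets the standard; on (f) the weight is 94, which does reach 80, so (f) meets the standard.
  The employer carries Stage 4; the grievant now bears the burden.
At Stage 5 the grievant must meet clear and convincing evidence (weight is at least 80): on (g) the weight is 95 less the opposing 3 gives net 92, which does reach 80, so (g) meets the standard.
  All elements met at the final stage.
Every stage carried; the grievant prevails.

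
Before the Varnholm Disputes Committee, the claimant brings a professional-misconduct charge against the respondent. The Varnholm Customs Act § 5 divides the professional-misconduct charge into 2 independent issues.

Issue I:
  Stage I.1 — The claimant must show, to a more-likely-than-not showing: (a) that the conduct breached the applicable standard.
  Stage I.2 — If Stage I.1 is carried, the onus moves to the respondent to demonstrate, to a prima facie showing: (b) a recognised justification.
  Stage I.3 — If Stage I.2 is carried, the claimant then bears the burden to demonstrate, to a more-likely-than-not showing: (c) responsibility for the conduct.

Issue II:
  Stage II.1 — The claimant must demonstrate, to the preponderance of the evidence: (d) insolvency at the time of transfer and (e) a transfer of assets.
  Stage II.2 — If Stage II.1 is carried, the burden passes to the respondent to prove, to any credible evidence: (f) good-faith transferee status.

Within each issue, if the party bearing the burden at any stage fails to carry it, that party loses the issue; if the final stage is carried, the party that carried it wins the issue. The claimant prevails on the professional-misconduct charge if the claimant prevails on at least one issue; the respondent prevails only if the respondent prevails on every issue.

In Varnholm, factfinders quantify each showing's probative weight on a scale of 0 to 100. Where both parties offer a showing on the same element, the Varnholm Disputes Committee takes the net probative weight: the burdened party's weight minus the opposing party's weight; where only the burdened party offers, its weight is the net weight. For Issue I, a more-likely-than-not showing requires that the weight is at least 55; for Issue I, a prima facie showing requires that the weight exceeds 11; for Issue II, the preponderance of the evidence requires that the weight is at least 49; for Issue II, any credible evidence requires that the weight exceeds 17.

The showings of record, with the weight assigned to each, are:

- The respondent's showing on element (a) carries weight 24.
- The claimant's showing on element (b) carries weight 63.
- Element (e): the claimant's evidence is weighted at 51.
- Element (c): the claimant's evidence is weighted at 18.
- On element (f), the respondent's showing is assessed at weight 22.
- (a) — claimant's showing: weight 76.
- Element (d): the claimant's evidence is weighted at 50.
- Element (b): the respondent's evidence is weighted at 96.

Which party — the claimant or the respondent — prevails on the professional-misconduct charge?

— Issue I —
At Stage I.1 the claimant must meet a more-likely-than-not showing (weight is at least 55): on (a) the weight is 76 less the opposing 24 gives net 52, < 55, so (a) does not meet the standard.
  The claimant does not carry Stage I.1.
The analysis ends at Stage I.1; the respondent prevails on this issue.
— Issue II —
Stage II.1 (claimant, the preponderance of the evidence, weight is at least 49): (d) 50 ≥ 49 — meets; (e) 51 ≥ 49 — meets.
  Stage II.1 carried; the burden shifts to the respondent.
Stage II.2 (respondent, any credible evidence, weight exceeds 17): (f) 22 > 17 — meets.
  All elements met at the final stage.
With every stage satisfied, the respondent prevails on this issue.
Per-issue: Issue I → respondent; Issue II → respondent. The claimant must prevail on at least one issue; overall, the respondent prevails.

respondent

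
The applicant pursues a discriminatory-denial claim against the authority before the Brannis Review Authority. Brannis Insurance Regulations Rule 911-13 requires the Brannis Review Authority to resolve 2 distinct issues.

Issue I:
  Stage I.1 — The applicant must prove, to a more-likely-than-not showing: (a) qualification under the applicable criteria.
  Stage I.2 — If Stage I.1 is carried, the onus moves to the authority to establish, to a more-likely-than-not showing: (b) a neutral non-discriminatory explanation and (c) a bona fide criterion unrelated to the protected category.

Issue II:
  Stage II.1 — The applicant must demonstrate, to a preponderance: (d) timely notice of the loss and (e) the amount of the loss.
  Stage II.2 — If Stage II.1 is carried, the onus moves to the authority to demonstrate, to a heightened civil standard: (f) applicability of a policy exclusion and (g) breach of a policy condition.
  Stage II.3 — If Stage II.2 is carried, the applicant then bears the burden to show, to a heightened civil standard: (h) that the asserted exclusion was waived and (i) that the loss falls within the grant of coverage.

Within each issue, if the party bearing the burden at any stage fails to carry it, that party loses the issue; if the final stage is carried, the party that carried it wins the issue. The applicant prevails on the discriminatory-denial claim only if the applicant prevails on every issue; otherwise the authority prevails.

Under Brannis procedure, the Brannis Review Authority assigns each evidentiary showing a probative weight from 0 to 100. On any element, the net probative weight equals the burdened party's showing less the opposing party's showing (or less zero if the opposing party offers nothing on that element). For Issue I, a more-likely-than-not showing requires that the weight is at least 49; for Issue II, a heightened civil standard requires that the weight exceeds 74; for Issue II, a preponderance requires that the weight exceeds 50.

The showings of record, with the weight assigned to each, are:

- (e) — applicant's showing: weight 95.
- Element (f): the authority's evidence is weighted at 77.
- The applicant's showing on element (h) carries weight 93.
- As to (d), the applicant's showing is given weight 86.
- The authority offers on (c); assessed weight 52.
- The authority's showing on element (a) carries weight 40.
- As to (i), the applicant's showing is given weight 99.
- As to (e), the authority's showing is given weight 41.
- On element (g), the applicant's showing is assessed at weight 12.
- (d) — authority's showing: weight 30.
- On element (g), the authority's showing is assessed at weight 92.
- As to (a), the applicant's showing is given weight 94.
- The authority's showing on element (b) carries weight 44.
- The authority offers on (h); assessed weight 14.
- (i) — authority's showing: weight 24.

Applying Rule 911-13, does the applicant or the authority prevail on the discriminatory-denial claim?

— Issue I —
At Stage I.1 the applicant must meet a more-likely-than-not showing (weight is at least 49): on (a) the weight is 94 less the opposing 40 gives net 54, which does reach 49, so (a) meets the standard.
  Stage I.1 carried; the burden shifts to the authority.
At Stage I.2 the authority must meet a more-likely-than-not showing (weight is at least 49): on (b) the weight is 44, < 49, so (b) does not meet the standard; on (c) the weight is 52, which does reach 49, so (c) meets the standard.
  Stage I.2 not carried; the authority fails its burden.
The applicant prevails on this issue.
— Issue II —
At Stage II.1 the applicant must meet a preponderance (weight exceeds 50): on (d) the weight is 86 less the opposing 30 gives net 56, > 50, so (d) meets the standard; on (e) the weight is 95 less the opposing 41 gives net 54, > 50, so (e) meets the standard.
  Stage II.1 carried; the burden shifts to the authority.
At Stage II.2 the authority must meet a heightened civil standard (weight exceeds 74): on (f) the weight is 77, which does exceed 74, so (f) meets the standard; on (g) the weight is 92 less the opposing 12 gives net 80, which does exceed 74, so (g) meets the standard.
  Stage II.2 is satisfied; the onus moves to the applicant.
At Stage II.3 the applicant must meet a heightened civil standard (weight exceeds 74): on (h) the weight is 93 less the opposing 14 gives net 79, which does exceed 74, so (h) meets the standard; on (i) the weight is 99 less the opposing 24 gives net 75, > 74, so (i) meets the standard.
  The applicant carries the last stage.
With every stage satisfied, the applicant prevails on this issue.
Per-issue: Issue I → applicant; Issue II → applicant. The applicant must prevail on every issue; overall, the applicant prevails.

applicant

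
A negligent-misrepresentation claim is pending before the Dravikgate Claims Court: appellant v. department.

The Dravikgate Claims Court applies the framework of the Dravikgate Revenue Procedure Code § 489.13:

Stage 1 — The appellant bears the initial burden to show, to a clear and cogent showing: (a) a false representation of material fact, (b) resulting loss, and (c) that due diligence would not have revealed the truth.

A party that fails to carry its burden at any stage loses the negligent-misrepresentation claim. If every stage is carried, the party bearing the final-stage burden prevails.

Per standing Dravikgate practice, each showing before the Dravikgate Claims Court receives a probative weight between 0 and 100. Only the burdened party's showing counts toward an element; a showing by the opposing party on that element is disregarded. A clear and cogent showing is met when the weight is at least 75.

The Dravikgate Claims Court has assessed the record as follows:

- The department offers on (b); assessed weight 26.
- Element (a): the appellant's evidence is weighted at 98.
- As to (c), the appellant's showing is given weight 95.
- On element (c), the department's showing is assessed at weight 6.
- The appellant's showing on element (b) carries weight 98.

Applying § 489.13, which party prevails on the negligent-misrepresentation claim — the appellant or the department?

appellant

Stage 1 — burden on appellant; standard: a clear and cogent showing (weight is at least 75).
    (a): 98 ≥ 75 [met]
    (b): 98 (department's 26 disregarded) ≥ 75 [met]
    (c): 95 (department's 6 disregarded) ≥ 75 [met]
  The appellant carries the last stage.
All stages carried — the appellant prevails.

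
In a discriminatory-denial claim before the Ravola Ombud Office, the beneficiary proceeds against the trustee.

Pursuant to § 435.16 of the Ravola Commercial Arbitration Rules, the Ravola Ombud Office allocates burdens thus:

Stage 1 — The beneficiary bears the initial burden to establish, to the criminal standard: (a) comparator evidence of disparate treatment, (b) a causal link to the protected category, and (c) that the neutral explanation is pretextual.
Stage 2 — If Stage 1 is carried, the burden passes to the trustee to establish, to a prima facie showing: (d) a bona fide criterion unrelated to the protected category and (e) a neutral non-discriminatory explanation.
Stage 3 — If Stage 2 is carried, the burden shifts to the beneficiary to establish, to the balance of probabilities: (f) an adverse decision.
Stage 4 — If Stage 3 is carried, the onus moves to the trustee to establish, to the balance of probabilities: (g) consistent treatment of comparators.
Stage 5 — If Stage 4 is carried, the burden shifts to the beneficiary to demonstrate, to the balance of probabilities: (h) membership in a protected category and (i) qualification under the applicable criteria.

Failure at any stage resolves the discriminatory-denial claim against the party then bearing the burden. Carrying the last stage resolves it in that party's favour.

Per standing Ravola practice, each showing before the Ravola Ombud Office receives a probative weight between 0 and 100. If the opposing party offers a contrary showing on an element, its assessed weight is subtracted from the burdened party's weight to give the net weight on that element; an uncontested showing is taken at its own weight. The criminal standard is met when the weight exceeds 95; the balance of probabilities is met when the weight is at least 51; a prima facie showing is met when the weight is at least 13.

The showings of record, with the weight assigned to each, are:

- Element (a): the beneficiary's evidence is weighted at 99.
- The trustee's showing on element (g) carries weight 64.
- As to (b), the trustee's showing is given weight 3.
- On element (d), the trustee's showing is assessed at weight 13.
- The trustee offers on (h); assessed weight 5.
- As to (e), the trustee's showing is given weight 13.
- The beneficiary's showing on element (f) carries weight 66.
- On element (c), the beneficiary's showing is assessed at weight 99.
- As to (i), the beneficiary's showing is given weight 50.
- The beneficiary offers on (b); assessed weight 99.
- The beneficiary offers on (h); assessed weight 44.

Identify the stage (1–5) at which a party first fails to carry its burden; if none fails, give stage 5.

stage 5

At Stage 1 the beneficiary must meet the criminal standard (weight exceeds 95): on (a) the weight is 99, > 95, so (a) meets the standard; on (b) the weight is 99 less the opposing 3 gives net 96, > 95, so (b) meets the standard; on (c) the weight is 99, which does exceed 95, so (c) meets the standard.
  Stage 1 carried; the burden shifts to the trustee.
At Stage 2 the trustee must meet a prima facie showing (weight is at least 13): on (d) the weight is 13, ≥ 13, so (d) meets the standard; on (e) the weight is 13, which does reach 13, so (e) meets the standard.
  All elements met. The burden passes to the beneficiary.
At Stage 3 the beneficiary must meet the balance of probabilities (weight is at least 51): on (f) the weight is 66, ≥ 51, so (f) meets the standard.
  Stage 3 carried; the burden shifts to the trustee.
At Stage 4 the trustee must meet the balance of probabilities (weight is at least 51): on (g) the weight is 64, ≥ 51, so (g) meets the standard.
  The trustee carries Stage 4; the beneficiary now bears the burden.
At Stage 5 the beneficiary must meet the balance of probabilities (weight is at least 51): on (h) the weight is 44 less the opposing 5 gives net 39, < 51, so (h) does not meet the standard; on (i) the weight is 50, which does not reach 51, so (i) does not meet the standard.
  Not every element is met, so the beneficiary fails to carry Stage 5.
The trustee prevails.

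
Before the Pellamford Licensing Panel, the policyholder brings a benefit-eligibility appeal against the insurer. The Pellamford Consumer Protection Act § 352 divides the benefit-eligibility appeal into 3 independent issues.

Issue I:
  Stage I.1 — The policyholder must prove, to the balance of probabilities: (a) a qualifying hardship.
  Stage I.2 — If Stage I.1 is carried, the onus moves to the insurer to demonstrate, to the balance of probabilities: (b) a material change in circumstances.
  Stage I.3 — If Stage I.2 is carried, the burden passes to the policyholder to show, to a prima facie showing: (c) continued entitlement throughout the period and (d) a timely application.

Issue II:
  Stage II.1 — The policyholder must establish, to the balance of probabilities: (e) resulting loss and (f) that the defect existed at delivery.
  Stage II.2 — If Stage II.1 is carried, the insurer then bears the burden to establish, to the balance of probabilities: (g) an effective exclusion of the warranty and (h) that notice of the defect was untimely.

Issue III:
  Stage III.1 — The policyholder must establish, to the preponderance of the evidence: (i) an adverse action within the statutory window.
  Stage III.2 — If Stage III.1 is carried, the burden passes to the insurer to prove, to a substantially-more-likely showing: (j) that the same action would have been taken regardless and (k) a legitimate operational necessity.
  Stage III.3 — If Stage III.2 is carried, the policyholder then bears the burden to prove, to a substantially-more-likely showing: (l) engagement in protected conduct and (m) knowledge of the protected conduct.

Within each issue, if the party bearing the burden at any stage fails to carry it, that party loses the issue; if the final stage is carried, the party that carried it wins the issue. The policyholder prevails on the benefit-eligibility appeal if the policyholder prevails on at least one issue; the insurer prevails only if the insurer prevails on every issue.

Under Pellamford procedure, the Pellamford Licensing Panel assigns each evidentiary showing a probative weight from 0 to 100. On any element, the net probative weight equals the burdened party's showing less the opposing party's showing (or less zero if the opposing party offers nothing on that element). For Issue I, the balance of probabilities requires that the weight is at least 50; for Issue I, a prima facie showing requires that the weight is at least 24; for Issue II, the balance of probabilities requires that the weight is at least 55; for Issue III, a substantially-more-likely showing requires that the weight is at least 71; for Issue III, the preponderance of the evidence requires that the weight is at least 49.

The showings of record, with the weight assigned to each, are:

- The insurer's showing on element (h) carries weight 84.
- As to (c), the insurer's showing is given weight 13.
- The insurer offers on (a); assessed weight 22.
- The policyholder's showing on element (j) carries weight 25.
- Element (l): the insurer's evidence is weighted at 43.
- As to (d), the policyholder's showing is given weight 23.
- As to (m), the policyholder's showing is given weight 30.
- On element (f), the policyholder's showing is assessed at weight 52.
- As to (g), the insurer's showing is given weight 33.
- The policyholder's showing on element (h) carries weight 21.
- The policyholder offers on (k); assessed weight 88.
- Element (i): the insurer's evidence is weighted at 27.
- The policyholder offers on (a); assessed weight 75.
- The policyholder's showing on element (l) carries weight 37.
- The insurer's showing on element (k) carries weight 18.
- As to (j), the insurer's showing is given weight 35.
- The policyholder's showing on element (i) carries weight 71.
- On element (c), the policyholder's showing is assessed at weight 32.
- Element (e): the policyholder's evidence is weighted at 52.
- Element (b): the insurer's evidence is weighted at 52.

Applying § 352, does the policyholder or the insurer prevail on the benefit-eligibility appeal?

insurer

— Issue I —
Stage I.1 — burden on policyholder; standard: the balance of probabilities (weight is at least 50).
    (a): 75 − 22 = 53 ≥ 50 [met]
  Stage I.1 is satisfied; the onus moves to the insurer.
Stage I.2 — burden on insurer; standard: the balance of probabilities (weight is at least 50).
    (b): 52 ≥ 50 [met]
  Stage I.2 is satisfied; the onus moves to the policyholder.
Stage I.3 — burden on policyholder; standard: a prima facie showing (weight is at least 24).
    (c): 32 − 13 = 19 < 24 [not met]
    (d): 23 < 24 [not met]
  Not every element is met, so the policyholder fails to carry Stage I.3.
The insurer prevails on this issue.
— Issue II —
Stage II.1 (policyholder, the balance of probabilities, weight is at least 55): (e) 52 < 55 — fails; (f) 52 < 55 — fails.
  Stage II.1 not carried; the policyholder fails its burden.
The insurer prevails on this issue.
— Issue III —
Stage III.1 — burden on policyholder; standard: the preponderance of the evidence (weight is at least 49).
    (i): 71 − 27 = 44 < 49 [not met]
  Not every element is met, so the policyholder fails to carry Stage III.1.
So the insurer prevails on this issue.
Per-issue: Issue I → insurer; Issue II → insurer; Issue III → insurer. The policyholder must prevail on at least one issue; overall, the insurer prevails.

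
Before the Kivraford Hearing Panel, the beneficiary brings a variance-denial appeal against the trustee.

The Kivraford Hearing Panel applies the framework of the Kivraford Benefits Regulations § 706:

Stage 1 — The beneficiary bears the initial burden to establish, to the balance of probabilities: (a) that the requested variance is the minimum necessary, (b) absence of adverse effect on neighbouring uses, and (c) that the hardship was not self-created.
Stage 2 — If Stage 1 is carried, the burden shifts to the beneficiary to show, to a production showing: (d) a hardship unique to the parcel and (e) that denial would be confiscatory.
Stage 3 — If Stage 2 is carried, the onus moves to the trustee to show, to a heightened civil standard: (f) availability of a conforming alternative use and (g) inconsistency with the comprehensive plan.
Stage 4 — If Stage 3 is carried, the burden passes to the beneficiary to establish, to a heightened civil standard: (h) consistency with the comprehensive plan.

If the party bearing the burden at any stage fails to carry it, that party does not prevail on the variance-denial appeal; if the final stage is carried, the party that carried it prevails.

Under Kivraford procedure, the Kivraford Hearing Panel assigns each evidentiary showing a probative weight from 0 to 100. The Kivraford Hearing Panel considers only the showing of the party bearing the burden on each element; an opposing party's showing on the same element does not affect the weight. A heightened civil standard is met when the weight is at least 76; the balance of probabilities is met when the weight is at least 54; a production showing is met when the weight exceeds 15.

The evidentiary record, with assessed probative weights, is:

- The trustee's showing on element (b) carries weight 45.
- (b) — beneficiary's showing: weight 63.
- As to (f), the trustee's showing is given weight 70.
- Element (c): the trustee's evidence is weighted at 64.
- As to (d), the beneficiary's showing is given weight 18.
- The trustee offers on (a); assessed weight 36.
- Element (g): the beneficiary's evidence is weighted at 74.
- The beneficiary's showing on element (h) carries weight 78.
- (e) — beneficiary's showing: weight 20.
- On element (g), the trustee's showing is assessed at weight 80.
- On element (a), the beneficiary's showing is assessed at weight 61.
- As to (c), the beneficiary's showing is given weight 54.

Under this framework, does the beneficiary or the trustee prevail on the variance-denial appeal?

beneficiary

Stage 1 (beneficiary, the balance of probabilities, weight is at least 54): (a) 61 (trustee's 36 disregarded) ≥ 54 — meets; (b) 63 (trustee's 45 disregarded) ≥ 54 — meets; (c) 54 (trustee's 64 disregarded) ≥ 54 — meets.
  Stage 1 carried; the burden remains with the beneficiary.
Stage 2 (beneficiary, a production showing, weight exceeds 15): (d) 18 > 15 — meets; (e) 20 > 15 — meets.
  All elements met. The burden passes to the trustee.
Stage 3 (trustee, a heightened civil standard, weight is at least 76): (f) 70 < 76 — fails; (g) 80 (beneficiary's 74 disregarded) ≥ 76 — meets.
  Not every element is met, so the trustee fails to carry Stage 3.
The analysis ends at Stage 3; the beneficiary prevails.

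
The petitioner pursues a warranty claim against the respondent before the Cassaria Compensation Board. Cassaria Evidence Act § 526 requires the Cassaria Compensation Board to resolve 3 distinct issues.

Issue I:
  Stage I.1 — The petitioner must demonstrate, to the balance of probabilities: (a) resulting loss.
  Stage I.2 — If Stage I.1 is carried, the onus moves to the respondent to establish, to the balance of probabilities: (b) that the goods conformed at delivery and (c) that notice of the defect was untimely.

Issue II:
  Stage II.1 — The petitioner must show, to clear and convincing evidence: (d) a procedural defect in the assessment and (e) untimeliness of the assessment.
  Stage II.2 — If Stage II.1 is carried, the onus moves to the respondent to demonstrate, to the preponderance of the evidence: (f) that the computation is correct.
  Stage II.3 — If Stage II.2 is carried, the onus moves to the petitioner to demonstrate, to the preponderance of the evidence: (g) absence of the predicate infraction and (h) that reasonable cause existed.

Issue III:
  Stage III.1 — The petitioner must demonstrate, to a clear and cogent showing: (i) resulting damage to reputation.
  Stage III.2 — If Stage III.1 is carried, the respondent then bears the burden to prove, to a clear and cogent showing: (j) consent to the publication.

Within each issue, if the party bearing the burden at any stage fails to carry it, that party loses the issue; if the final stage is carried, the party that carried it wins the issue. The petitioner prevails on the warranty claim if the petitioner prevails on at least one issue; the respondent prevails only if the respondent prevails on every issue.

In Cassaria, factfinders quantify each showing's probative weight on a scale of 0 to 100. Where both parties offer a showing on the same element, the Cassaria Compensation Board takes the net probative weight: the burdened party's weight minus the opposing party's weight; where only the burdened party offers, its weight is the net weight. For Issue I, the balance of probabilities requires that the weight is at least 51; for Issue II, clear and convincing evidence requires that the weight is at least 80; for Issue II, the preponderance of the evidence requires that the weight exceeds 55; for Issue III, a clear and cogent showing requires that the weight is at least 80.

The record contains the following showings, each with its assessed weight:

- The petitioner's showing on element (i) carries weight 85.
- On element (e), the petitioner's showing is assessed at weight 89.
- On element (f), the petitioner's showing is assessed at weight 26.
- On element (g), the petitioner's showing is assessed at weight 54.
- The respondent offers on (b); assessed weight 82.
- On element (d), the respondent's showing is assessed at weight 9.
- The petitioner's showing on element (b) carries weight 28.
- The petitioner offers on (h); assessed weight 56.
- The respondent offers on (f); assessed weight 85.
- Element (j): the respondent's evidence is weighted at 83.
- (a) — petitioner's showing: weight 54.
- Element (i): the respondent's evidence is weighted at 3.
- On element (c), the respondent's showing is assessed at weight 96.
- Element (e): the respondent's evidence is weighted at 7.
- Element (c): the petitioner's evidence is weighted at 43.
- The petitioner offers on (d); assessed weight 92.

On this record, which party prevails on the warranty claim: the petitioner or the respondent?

respondent

— Issue I —
Stage I.1 — burden on petitioner; standard: the balance of probabilities (weight is at least 51).
    (a): 54 ≥ 51 [met]
  Stage I.1 carried; the burden shifts to the respondent.
Stage I.2 — burden on respondent; standard: the balance of probabilities (weight is at least 51).
    (b): 82 − 28 = 54 ≥ 51 [met]
    (c): 96 − 43 = 53 ≥ 51 [met]
  The respondent carries the last stage.
With every stage satisfied, the respondent prevails on this issue.
— Issue II —
At Stage II.1 the petitioner must meet clear and convincing evidence (weight is at least 80): on (d) the weight is 92 less the opposing 9 gives net 83, which does reach 80, so (d) meets the standard; on (e) the weight is 89 less the opposing 7 gives net 82, which does reach 80, so (e) meets the standard.
  The petitioner carries Stage II.1; the respondent now bears the burden.
At Stage II.2 the respondent must meet the preponderance of the evidence (weight exceeds 55): on (f) the weight is 85 less the opposing 26 gives net 59, which does exceed 55, so (f) meets the standard.
  All elements met. The burden passes to the petitioner.
At Stage II.3 the petitioner must meet the preponderance of the evidence (weight exceeds 55): on (g) the weight is 54, which does not exceed 55, so (g) does not meet the standard; on (h) the weight is 56, > 55, so (h) meets the standard.
  Not every element is met, so the petitioner fails to carry Stage II.3.
So the respondent prevails on this issue.
— Issue III —
Stage III.1 (petitioner, a clear and cogent showing, weight is at least 80): (i) net 85−3=82 ≥ 80 — meets.
  Stage III.1 carried; the burden shifts to the respondent.
Stage III.2 (respondent, a clear and cogent showing, weight is at least 80): (j) 83 ≥ 80 — meets.
  The respondent carries the last stage.
Every stage carried; the respondent prevails on this issue.
Per-issue: Issue I → respondent; Issue II → respondent; Issue III → respondent. The petitioner must prevail on at least one issue; overall, the respondent prevails.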